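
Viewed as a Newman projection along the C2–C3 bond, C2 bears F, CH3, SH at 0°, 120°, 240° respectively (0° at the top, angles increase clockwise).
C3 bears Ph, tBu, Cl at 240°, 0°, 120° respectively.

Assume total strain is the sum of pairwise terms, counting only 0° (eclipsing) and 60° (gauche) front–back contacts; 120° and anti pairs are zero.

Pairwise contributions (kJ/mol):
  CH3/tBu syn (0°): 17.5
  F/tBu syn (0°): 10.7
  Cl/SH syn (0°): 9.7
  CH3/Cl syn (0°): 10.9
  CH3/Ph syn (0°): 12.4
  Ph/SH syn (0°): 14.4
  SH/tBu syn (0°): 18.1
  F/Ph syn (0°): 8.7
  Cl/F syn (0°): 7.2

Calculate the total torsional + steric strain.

36.0 kJ/mol

This conformer (eclipsed): F–tBu eclipsed, CH3–Cl eclipsed, SH–Ph eclipsed; 10.7 + 10.9 + 14.4 = 36.0 kJ/mol.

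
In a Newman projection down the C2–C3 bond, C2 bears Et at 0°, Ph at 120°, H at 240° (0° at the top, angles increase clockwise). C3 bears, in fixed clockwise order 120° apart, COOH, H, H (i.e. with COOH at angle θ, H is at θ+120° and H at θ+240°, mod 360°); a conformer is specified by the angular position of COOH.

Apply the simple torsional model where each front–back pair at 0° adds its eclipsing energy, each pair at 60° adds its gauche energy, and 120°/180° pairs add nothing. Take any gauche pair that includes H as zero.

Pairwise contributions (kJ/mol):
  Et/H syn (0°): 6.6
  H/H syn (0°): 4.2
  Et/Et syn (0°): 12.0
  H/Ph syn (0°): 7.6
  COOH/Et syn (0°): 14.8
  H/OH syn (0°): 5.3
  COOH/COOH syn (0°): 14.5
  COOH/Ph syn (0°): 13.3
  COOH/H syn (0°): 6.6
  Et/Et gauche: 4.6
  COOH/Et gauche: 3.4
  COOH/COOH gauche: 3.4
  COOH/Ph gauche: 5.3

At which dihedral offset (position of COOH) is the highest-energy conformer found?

0°

COOH at 0° (eclipsed): Et(0°)/COOH(0°) eclipsed 14.8; Ph(120°)/H(120°) eclipsed 7.6; H(240°)/H(240°) eclipsed 4.2 → 26.6 kJ/mol.
COOH at 60° (staggered): Et(0°)/COOH(60°) gauche 3.4; Ph(120°)/COOH(60°) gauche 5.3 → 8.7 kJ/mol.
COOH at 120° (eclipsed): Et(0°)/H(0°) eclipsed 6.6; Ph(120°)/COOH(120°) eclipsed 13.3; H(240°)/H(240°) eclipsed 4.2 → 24.1 kJ/mol.
COOH at 180° (staggered): Ph(120°)/COOH(180°) gauche 5.3 → 5.3 kJ/mol.
COOH at 240° (eclipsed): Et(0°)/H(0°) eclipsed 6.6; Ph(120°)/H(120°) eclipsed 7.6; H(240°)/COOH(240°) eclipsed 6.6 → 20.8 kJ/mol.
COOH at 300° (staggered): Et(0°)/COOH(300°) gauche 3.4 → 3.4 kJ/mol.
The maximum (26.6 kJ/mol) occurs with COOH at 0°.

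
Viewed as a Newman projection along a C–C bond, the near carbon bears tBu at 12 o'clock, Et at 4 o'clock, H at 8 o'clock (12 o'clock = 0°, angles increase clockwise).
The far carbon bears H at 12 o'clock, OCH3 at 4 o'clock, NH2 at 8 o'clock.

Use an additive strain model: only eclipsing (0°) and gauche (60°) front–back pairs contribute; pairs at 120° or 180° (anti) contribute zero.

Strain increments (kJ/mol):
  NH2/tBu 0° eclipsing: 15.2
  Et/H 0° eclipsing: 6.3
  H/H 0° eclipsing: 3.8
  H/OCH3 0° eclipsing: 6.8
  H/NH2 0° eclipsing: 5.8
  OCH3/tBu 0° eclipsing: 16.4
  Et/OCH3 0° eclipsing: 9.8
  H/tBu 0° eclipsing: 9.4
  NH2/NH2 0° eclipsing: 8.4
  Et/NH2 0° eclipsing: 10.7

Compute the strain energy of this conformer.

25.0 kJ/mol

This conformer (eclipsed): tBu(0°)/H(0°) eclipsed 9.4; Et(120°)/OCH3(120°) eclipsed 9.8; H(240°)/NH2(240°) eclipsed 5.8 → 25.0 kJ/mol.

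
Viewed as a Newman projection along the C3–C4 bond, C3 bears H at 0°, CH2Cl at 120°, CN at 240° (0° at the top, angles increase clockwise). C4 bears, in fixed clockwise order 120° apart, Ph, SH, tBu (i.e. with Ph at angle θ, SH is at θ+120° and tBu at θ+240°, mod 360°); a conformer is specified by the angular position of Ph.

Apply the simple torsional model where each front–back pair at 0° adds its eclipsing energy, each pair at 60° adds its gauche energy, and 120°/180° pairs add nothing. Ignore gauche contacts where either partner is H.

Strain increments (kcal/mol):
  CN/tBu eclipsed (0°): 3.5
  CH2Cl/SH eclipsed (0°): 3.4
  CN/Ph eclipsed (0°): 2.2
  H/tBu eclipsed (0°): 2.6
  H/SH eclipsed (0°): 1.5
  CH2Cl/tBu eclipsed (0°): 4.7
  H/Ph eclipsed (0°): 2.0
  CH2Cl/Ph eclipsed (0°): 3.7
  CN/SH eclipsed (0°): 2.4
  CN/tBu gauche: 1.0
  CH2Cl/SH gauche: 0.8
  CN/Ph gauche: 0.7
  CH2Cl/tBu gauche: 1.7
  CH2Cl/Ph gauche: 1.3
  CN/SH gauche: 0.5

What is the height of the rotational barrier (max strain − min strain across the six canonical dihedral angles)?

Ph at 0° (eclipsed): H(0°)/Ph(0°) eclipsed 2.0; CH2Cl(120°)/SH(120°) eclipsed 3.4; CN(240°)/tBu(240°) eclipsed 3.5 → 8.9 kcal/mol.
Ph at 60° (staggered): CH2Cl(120°)/Ph(60°) gauche 1.3; CH2Cl(120°)/SH(180°) gauche 0.8; CN(240°)/SH(180°) gauche 0.5; CN(240°)/tBu(300°) gauche 1.0 → 3.6 kcal/mol.
Ph at 120° (eclipsed): H(0°)/tBu(0°) eclipsed 2.6; CH2Cl(120°)/Ph(120°) eclipsed 3.7; CN(240°)/SH(240°) eclipsed 2.4 → 8.7 kcal/mol.
Ph at 180° (staggered): CH2Cl(120°)/Ph(180°) gauche 1.3; CH2Cl(120°)/tBu(60°) gauche 1.7; CN(240°)/Ph(180°) gauche 0.7; CN(240°)/SH(300°) gauche 0.5 → 4.2 kcal/mol.
Ph at 240° (eclipsed): H(0°)/SH(0°) eclipsed 1.5; CH2Cl(120°)/tBu(120°) eclipsed 4.7; CN(240°)/Ph(240°) eclipsed 2.2 → 8.4 kcal/mol.
Ph at 300° (staggered): CH2Cl(120°)/SH(60°) gauche 0.8; CH2Cl(120°)/tBu(180°) gauche 1.7; CN(240°)/Ph(300°) gauche 0.7; CN(240°)/tBu(180°) gauche 1.0 → 4.2 kcal/mol.
Max at 0° (8.9 kcal/mol), min at 60° (3.6 kcal/mol); barrier = 5.3 kcal/mol.

5.3 kcal/mol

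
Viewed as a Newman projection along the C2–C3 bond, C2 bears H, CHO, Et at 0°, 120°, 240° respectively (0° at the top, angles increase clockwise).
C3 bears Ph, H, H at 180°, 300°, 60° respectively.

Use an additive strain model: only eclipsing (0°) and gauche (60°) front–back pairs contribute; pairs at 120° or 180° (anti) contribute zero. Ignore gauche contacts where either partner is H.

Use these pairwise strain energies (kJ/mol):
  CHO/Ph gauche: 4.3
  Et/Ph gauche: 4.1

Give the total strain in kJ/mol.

8.4 kJ/mol

This conformer (staggered): CHO–Ph gauche, Et–Ph gauche; 4.3 + 4.1 = 8.4 kJ/mol.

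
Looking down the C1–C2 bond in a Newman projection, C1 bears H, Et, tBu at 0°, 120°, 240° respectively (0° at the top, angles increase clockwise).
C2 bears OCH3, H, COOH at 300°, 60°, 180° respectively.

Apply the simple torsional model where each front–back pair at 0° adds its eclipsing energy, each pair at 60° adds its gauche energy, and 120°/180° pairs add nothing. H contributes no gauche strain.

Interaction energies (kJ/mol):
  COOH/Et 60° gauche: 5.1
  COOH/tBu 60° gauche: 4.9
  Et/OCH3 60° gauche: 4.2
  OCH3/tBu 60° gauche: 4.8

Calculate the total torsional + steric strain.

This conformer (staggered): Et–COOH gauche, tBu–OCH3 gauche, tBu–COOH gauche; 5.1 + 4.8 + 4.9 = 14.8 kJ/mol.

14.8 kJ/mol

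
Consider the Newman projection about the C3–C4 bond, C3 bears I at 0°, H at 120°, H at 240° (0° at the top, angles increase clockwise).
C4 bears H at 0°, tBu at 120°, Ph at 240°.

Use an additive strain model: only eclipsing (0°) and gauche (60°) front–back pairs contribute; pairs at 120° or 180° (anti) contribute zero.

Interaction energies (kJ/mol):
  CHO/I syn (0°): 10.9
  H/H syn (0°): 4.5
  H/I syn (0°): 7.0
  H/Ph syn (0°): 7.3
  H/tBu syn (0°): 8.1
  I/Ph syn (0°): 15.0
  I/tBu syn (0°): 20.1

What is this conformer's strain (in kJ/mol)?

This conformer (eclipsed): I–H eclipsed, H–tBu eclipsed, H–Ph eclipsed; 7.0 + 8.1 + 7.3 = 22.4 kJ/mol.

22.4 kJ/mol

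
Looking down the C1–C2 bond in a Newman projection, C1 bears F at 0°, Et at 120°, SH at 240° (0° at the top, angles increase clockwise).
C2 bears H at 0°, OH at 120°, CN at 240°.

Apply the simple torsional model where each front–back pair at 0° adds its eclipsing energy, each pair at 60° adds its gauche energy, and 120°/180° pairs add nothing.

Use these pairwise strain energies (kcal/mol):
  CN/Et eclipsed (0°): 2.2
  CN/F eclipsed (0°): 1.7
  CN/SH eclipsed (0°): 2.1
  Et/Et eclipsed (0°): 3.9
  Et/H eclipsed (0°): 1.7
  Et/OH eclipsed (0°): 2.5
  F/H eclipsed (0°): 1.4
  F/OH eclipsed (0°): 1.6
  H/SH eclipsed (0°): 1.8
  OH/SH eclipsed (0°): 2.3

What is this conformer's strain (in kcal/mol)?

6.0 kcal/mol

This conformer (eclipsed): F(0°)/H(0°) eclipsed 1.4; Et(120°)/OH(120°) eclipsed 2.5; SH(240°)/CN(240°) eclipsed 2.1 → 6.0 kcal/mol.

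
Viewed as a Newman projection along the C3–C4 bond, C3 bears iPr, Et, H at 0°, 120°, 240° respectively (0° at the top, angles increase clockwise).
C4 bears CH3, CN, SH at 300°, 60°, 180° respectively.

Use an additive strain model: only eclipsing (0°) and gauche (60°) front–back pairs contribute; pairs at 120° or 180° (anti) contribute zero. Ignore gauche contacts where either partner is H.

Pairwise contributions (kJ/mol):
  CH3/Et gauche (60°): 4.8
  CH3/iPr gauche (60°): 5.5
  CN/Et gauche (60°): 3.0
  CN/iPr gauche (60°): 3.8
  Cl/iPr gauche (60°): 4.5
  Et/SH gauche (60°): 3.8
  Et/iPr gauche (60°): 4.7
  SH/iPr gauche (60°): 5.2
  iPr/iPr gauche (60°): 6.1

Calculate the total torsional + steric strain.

16.1 kJ/mol

This conformer (staggered): iPr–CH3 gauche, iPr–CN gauche, Et–CN gauche, Et–SH gauche; 5.5 + 3.8 + 3.0 + 3.8 = 16.1 kJ/mol.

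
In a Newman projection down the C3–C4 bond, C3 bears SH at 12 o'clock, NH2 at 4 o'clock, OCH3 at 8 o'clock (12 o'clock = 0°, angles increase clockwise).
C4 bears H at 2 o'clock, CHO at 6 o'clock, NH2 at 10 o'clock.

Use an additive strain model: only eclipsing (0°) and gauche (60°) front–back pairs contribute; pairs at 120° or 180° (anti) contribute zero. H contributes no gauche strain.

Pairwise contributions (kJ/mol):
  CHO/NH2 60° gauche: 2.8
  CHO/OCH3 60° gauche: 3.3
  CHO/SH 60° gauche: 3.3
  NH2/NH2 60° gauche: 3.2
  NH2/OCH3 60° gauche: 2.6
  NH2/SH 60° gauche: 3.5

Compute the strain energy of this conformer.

12.2 kJ/mol

This conformer (staggered): SH–NH2 gauche, NH2–CHO gauche, OCH3–CHO gauche, OCH3–NH2 gauche; 3.5 + 2.8 + 3.3 + 2.6 = 12.2 kJ/mol.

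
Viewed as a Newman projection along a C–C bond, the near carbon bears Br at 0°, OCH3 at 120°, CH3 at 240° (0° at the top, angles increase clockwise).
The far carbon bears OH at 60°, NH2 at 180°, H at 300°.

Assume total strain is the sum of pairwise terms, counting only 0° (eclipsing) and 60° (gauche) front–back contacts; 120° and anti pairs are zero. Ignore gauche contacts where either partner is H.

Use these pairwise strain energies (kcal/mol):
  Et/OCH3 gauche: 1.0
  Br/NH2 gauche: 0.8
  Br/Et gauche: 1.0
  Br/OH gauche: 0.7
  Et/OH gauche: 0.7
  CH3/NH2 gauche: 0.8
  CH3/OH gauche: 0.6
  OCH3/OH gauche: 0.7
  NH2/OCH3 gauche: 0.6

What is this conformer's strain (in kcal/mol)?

2.8 kcal/mol

This conformer (staggered): Br–OH gauche, OCH3–OH gauche, OCH3–NH2 gauche, CH3–NH2 gauche; 0.7 + 0.7 + 0.6 + 0.8 = 2.8 kcal/mol.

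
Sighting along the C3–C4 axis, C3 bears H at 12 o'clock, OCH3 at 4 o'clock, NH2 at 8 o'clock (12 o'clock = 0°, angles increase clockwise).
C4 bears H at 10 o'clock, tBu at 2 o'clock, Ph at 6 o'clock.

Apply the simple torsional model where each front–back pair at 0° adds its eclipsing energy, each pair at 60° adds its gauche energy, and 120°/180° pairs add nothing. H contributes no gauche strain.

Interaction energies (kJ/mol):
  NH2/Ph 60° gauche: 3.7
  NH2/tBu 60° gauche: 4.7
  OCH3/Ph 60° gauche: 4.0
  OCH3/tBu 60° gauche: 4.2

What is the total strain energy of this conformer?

This conformer (staggered): OCH3–tBu gauche, OCH3–Ph gauche, NH2–Ph gauche; 4.2 + 4.0 + 3.7 = 11.9 kJ/mol.

11.9 kJ/mol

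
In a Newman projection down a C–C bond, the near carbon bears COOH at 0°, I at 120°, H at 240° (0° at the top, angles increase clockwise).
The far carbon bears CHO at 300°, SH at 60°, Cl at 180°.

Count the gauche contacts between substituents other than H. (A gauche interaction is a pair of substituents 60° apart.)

4

Non-H gauche pairs: COOH(0°)/CHO(300°); COOH(0°)/SH(60°); I(120°)/SH(60°); I(120°)/Cl(180°) — 4 interactions.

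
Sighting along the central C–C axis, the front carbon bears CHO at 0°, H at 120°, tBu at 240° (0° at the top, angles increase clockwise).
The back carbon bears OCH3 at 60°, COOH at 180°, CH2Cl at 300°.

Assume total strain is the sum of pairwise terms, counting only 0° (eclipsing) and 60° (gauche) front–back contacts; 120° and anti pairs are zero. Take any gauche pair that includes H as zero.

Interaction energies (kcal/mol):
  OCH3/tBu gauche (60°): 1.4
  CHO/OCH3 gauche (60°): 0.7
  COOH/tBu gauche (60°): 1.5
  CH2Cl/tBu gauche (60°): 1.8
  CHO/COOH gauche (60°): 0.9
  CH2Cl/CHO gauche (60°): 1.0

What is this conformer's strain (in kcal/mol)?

5.0 kcal/mol

This conformer (staggered): CHO–OCH3 gauche, CHO–CH2Cl gauche, tBu–COOH gauche, tBu–CH2Cl gauche; 0.7 + 1.0 + 1.5 + 1.8 = 5.0 kcal/mol.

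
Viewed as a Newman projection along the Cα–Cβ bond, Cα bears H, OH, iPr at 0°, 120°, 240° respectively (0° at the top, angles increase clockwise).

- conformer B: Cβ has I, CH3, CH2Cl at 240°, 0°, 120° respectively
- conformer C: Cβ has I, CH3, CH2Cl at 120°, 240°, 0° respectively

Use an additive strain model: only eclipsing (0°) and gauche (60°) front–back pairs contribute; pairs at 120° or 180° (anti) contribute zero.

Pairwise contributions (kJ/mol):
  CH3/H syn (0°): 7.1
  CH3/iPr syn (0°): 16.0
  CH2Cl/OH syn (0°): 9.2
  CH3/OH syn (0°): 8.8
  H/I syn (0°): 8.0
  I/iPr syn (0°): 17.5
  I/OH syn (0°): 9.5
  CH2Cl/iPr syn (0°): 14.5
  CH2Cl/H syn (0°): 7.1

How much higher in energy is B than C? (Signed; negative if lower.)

B (eclipsed): H(0°)/CH3(0°) eclipsed 7.1; OH(120°)/CH2Cl(120°) eclipsed 9.2; iPr(240°)/I(240°) eclipsed 17.5 → 33.8 kJ/mol.
C (eclipsed): H(0°)/CH2Cl(0°) eclipsed 7.1; OH(120°)/I(120°) eclipsed 9.5; iPr(240°)/CH3(240°) eclipsed 16.0 → 32.6 kJ/mol.
E(B) − E(C) = 33.8 − 32.6 = +1.2 kJ/mol.

+1.2 kJ/mol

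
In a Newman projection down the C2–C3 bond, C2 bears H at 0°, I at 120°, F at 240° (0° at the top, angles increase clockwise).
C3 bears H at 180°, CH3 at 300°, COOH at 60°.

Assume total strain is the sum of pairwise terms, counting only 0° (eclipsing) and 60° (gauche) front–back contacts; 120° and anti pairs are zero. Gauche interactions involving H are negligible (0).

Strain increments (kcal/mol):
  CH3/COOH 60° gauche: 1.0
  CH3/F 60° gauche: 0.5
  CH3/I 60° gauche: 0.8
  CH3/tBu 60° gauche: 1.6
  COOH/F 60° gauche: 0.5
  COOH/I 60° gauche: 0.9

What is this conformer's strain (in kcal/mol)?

1.4 kcal/mol

This conformer (staggered): I(120°)/COOH(60°) gauche 0.9; F(240°)/CH3(300°) gauche 0.5 → 1.4 kcal/mol.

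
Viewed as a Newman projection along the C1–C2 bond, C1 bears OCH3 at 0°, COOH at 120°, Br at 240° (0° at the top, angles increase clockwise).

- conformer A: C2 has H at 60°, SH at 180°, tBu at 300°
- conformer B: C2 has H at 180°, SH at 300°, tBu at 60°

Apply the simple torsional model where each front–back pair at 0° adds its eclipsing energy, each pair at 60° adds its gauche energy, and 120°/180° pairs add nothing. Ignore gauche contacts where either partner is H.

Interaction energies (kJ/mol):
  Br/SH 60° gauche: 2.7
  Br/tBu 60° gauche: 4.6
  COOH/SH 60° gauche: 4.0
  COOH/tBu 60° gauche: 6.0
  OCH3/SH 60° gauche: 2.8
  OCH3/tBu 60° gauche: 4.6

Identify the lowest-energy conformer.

A

A (staggered): OCH3–tBu gauche, COOH–SH gauche, Br–SH gauche, Br–tBu gauche; 4.6 + 4.0 + 2.7 + 4.6 = 15.9 kJ/mol.
B (staggered): OCH3–SH gauche, OCH3–tBu gauche, COOH–tBu gauche, Br–SH gauche; 2.8 + 4.6 + 6.0 + 2.7 = 16.1 kJ/mol.
A has the lowest total (15.9 kJ/mol).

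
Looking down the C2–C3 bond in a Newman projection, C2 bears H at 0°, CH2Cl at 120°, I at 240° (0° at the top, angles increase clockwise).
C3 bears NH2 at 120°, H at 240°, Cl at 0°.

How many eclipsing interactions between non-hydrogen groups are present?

1

Non-H eclipsing pairs: CH2Cl(120°)/NH2(120°) — 1 interaction.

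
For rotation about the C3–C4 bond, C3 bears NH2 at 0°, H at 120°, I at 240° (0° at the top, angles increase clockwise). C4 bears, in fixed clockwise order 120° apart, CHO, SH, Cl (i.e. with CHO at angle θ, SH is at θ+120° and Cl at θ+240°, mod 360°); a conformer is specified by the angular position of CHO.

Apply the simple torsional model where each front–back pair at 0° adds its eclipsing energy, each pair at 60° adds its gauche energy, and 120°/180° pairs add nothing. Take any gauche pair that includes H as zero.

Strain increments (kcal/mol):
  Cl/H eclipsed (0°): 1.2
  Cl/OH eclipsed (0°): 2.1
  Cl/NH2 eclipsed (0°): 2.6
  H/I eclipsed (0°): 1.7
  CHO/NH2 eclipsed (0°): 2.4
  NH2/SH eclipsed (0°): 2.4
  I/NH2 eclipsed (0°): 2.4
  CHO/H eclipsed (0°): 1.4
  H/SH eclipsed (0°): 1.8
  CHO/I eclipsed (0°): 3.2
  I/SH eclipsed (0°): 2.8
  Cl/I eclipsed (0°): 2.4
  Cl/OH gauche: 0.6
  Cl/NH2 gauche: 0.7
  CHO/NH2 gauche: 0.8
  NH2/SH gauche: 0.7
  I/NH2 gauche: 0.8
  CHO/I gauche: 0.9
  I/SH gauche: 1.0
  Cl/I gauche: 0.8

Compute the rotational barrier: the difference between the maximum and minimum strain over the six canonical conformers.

CHO at 0° (eclipsed): NH2–CHO eclipsed, H–SH eclipsed, I–Cl eclipsed; 2.4 + 1.8 + 2.4 = 6.6 kcal/mol.
CHO at 60° (staggered): NH2–CHO gauche, NH2–Cl gauche, I–SH gauche, I–Cl gauche; 0.8 + 0.7 + 1.0 + 0.8 = 3.3 kcal/mol.
CHO at 120° (eclipsed): NH2–Cl eclipsed, H–CHO eclipsed, I–SH eclipsed; 2.6 + 1.4 + 2.8 = 6.8 kcal/mol.
CHO at 180° (staggered): NH2–SH gauche, NH2–Cl gauche, I–CHO gauche, I–SH gauche; 0.7 + 0.7 + 0.9 + 1.0 = 3.3 kcal/mol.
CHO at 240° (eclipsed): NH2–SH eclipsed, H–Cl eclipsed, I–CHO eclipsed; 2.4 + 1.2 + 3.2 = 6.8 kcal/mol.
CHO at 300° (staggered): NH2–CHO gauche, NH2–SH gauche, I–CHO gauche, I–Cl gauche; 0.8 + 0.7 + 0.9 + 0.8 = 3.2 kcal/mol.
Max at 120° (6.8 kcal/mol), min at 300° (3.2 kcal/mol); barrier = 3.6 kcal/mol.

3.6 kcal/mol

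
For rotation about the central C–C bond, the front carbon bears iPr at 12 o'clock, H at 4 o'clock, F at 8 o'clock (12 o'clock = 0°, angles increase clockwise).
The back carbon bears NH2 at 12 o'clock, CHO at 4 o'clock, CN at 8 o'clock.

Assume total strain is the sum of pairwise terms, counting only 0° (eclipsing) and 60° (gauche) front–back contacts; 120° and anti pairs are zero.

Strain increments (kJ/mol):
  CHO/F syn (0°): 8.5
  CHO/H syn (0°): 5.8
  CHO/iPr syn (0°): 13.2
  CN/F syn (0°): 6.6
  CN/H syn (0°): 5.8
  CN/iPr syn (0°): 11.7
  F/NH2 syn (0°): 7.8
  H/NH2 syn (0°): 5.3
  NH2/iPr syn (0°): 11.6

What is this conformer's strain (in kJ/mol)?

This conformer (eclipsed): iPr–NH2 eclipsed, H–CHO eclipsed, F–CN eclipsed; 11.6 + 5.8 + 6.6 = 24.0 kJ/mol.

24.0 kJ/mol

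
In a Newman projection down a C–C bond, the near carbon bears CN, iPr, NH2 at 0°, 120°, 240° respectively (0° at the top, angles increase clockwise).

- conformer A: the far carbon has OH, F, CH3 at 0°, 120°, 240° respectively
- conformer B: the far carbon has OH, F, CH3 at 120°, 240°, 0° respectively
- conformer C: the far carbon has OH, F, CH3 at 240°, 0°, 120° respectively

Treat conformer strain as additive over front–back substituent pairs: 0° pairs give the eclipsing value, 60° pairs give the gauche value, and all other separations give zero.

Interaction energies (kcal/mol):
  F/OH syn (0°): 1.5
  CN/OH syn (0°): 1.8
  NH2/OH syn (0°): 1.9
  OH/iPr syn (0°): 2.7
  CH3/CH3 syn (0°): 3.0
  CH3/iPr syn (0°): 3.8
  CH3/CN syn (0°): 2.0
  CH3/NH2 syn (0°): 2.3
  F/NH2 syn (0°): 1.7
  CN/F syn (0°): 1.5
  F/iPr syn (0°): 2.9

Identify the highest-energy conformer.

C

A (eclipsed): CN–OH eclipsed, iPr–F eclipsed, NH2–CH3 eclipsed; 1.8 + 2.9 + 2.3 = 7.0 kcal/mol.
B (eclipsed): CN–CH3 eclipsed, iPr–OH eclipsed, NH2–F eclipsed; 2.0 + 2.7 + 1.7 = 6.4 kcal/mol.
C (eclipsed): CN–F eclipsed, iPr–CH3 eclipsed, NH2–OH eclipsed; 1.5 + 3.8 + 1.9 = 7.2 kcal/mol.
C has the highest total (7.2 kcal/mol).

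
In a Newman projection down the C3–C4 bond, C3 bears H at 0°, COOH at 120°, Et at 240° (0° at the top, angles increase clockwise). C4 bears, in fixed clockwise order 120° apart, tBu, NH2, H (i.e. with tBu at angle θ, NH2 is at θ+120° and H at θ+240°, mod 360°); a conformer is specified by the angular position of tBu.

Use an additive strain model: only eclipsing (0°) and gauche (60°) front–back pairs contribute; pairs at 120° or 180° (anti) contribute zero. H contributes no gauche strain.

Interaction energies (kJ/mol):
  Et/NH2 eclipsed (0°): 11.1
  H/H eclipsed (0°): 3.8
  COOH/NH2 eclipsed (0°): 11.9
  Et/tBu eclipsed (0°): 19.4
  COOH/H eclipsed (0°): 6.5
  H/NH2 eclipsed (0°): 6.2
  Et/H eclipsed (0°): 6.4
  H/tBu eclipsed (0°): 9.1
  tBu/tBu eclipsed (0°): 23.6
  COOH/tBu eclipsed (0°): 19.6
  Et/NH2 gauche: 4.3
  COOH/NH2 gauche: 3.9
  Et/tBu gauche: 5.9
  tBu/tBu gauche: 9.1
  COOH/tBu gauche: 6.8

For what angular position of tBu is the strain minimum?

tBu at 0° (eclipsed): H–tBu eclipsed, COOH–NH2 eclipsed, Et–H eclipsed; 9.1 + 11.9 + 6.4 = 27.4 kJ/mol.
tBu at 60° (staggered): COOH–tBu gauche, COOH–NH2 gauche, Et–NH2 gauche; 6.8 + 3.9 + 4.3 = 15.0 kJ/mol.
tBu at 120° (eclipsed): H–H eclipsed, COOH–tBu eclipsed, Et–NH2 eclipsed; 3.8 + 19.6 + 11.1 = 34.5 kJ/mol.
tBu at 180° (staggered): COOH–tBu gauche, Et–tBu gauche, Et–NH2 gauche; 6.8 + 5.9 + 4.3 = 17.0 kJ/mol.
tBu at 240° (eclipsed): H–NH2 eclipsed, COOH–H eclipsed, Et–tBu eclipsed; 6.2 + 6.5 + 19.4 = 32.1 kJ/mol.
tBu at 300° (staggered): COOH–NH2 gauche, Et–tBu gauche; 3.9 + 5.9 = 9.8 kJ/mol.
The minimum (9.8 kJ/mol) occurs with tBu at 300°.

300°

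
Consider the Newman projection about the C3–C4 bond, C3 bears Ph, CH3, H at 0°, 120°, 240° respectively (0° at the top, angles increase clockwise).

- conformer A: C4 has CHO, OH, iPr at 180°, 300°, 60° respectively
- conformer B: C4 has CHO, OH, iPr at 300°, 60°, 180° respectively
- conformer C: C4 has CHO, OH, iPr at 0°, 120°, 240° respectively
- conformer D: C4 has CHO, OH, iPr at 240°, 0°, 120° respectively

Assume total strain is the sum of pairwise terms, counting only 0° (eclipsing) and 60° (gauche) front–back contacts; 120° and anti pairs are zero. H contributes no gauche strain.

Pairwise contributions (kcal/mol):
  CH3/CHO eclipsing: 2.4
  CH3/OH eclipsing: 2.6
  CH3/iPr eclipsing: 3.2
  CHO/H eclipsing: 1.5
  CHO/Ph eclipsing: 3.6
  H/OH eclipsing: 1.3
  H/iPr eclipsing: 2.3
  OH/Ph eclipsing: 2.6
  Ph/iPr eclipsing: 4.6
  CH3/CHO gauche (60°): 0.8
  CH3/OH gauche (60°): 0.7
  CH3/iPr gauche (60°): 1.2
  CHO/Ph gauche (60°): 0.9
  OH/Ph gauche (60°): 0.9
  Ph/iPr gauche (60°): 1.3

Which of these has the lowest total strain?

B

A (staggered): Ph–OH gauche, Ph–iPr gauche, CH3–CHO gauche, CH3–iPr gauche; 0.9 + 1.3 + 0.8 + 1.2 = 4.2 kcal/mol.
B (staggered): Ph–CHO gauche, Ph–OH gauche, CH3–OH gauche, CH3–iPr gauche; 0.9 + 0.9 + 0.7 + 1.2 = 3.7 kcal/mol.
C (eclipsed): Ph–CHO eclipsed, CH3–OH eclipsed, H–iPr eclipsed; 3.6 + 2.6 + 2.3 = 8.5 kcal/mol.
D (eclipsed): Ph–OH eclipsed, CH3–iPr eclipsed, H–CHO eclipsed; 2.6 + 3.2 + 1.5 = 7.3 kcal/mol.
B has the lowest total (3.7 kcal/mol).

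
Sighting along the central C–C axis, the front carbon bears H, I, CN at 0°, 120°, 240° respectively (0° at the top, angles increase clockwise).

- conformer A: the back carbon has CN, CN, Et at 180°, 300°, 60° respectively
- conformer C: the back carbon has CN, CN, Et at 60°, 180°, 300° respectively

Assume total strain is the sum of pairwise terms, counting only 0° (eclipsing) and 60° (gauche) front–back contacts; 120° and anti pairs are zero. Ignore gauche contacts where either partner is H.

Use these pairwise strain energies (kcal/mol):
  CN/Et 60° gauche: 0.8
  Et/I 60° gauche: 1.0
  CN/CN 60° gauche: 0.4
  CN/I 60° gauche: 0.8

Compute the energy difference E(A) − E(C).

-0.2 kcal/mol

A is staggered. I at 120° is gauche with CN at 180° (0.8); I at 120° is gauche with Et at 60° (1.0); CN at 240° is gauche with CN at 180° (0.4); CN at 240° is gauche with CN at 300° (0.4). Total 2.6 kcal/mol.
C is staggered. I at 120° is gauche with CN at 60° (0.8); I at 120° is gauche with CN at 180° (0.8); CN at 240° is gauche with CN at 180° (0.4); CN at 240° is gauche with Et at 300° (0.8). Total 2.8 kcal/mol.
E(A) − E(C) = 2.6 − 2.8 = -0.2 kcal/mol.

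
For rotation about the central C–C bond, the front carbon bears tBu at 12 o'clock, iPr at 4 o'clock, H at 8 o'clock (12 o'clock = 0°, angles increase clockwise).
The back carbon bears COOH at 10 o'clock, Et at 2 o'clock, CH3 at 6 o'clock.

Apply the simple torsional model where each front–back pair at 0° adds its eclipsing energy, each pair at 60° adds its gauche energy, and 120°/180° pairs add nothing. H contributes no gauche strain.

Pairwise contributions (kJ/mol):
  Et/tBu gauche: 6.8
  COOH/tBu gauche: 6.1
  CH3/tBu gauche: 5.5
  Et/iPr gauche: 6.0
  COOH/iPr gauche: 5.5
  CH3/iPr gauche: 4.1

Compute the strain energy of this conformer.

This conformer (staggered): tBu(0°)/COOH(300°) gauche 6.1; tBu(0°)/Et(60°) gauche 6.8; iPr(120°)/Et(60°) gauche 6.0; iPr(120°)/CH3(180°) gauche 4.1 → 23.0 kJ/mol.

23.0 kJ/mol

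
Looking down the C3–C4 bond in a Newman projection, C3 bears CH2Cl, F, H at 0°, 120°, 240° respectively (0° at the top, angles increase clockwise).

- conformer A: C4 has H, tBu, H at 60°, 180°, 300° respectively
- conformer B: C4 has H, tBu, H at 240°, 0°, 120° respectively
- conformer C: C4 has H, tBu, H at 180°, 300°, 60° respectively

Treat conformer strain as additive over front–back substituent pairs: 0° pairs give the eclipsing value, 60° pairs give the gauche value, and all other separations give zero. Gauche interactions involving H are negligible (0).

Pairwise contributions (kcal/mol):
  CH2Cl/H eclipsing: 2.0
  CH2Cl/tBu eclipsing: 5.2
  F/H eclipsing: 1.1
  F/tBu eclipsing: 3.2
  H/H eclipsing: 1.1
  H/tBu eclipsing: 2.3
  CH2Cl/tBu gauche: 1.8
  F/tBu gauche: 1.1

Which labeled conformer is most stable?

A

A (staggered): F–tBu gauche; 1.1 = 1.1 kcal/mol.
B (eclipsed): CH2Cl–tBu eclipsed, F–H eclipsed, H–H eclipsed; 5.2 + 1.1 + 1.1 = 7.4 kcal/mol.
C (staggered): CH2Cl–tBu gauche; 1.8 = 1.8 kcal/mol.
A has the lowest total (1.1 kcal/mol).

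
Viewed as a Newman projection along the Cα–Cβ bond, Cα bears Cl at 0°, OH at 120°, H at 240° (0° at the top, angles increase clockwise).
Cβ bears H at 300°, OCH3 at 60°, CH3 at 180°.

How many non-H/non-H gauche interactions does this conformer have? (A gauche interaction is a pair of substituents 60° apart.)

3

Non-H gauche pairs: Cl(0°)/OCH3(60°); OH(120°)/OCH3(60°); OH(120°)/CH3(180°) — 3 interactions.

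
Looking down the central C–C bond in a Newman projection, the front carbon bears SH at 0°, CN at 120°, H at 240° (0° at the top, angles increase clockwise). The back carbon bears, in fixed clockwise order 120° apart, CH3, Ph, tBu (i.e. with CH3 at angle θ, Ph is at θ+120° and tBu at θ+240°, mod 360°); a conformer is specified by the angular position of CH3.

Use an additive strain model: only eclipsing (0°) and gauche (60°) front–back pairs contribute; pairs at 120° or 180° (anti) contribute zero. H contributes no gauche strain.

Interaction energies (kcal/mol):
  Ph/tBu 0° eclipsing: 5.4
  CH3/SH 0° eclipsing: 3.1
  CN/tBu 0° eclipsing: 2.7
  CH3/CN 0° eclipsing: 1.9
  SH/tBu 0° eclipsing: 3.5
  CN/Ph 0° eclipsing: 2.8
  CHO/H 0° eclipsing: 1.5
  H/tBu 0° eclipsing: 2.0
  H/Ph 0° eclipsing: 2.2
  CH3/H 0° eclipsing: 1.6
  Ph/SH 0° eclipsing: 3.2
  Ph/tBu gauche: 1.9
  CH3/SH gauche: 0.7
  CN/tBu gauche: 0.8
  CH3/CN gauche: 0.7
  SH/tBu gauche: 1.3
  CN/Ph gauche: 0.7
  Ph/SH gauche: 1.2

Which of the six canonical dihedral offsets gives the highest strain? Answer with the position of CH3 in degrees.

0°

CH3 at 0° is eclipsed. SH at 0° is eclipsed with CH3 at 0° (3.1); CN at 120° is eclipsed with Ph at 120° (2.8); H at 240° is eclipsed with tBu at 240° (2.0). Total 7.9 kcal/mol.
CH3 at 60° is staggered. SH at 0° is gauche with CH3 at 60° (0.7); SH at 0° is gauche with tBu at 300° (1.3); CN at 120° is gauche with CH3 at 60° (0.7); CN at 120° is gauche with Ph at 180° (0.7). Total 3.4 kcal/mol.
CH3 at 120° is eclipsed. SH at 0° is eclipsed with tBu at 0° (3.5); CN at 120° is eclipsed with CH3 at 120° (1.9); H at 240° is eclipsed with Ph at 240° (2.2). Total 7.6 kcal/mol.
CH3 at 180° is staggered. SH at 0° is gauche with Ph at 300° (1.2); SH at 0° is gauche with tBu at 60° (1.3); CN at 120° is gauche with CH3 at 180° (0.7); CN at 120° is gauche with tBu at 60° (0.8). Total 4.0 kcal/mol.
CH3 at 240° is eclipsed. SH at 0° is eclipsed with Ph at 0° (3.2); CN at 120° is eclipsed with tBu at 120° (2.7); H at 240° is eclipsed with CH3 at 240° (1.6). Total 7.5 kcal/mol.
CH3 at 300° is staggered. SH at 0° is gauche with CH3 at 300° (0.7); SH at 0° is gauche with Ph at 60° (1.2); CN at 120° is gauche with Ph at 60° (0.7); CN at 120° is gauche with tBu at 180° (0.8). Total 3.4 kcal/mol.
The maximum (7.9 kcal/mol) occurs with CH3 at 0°.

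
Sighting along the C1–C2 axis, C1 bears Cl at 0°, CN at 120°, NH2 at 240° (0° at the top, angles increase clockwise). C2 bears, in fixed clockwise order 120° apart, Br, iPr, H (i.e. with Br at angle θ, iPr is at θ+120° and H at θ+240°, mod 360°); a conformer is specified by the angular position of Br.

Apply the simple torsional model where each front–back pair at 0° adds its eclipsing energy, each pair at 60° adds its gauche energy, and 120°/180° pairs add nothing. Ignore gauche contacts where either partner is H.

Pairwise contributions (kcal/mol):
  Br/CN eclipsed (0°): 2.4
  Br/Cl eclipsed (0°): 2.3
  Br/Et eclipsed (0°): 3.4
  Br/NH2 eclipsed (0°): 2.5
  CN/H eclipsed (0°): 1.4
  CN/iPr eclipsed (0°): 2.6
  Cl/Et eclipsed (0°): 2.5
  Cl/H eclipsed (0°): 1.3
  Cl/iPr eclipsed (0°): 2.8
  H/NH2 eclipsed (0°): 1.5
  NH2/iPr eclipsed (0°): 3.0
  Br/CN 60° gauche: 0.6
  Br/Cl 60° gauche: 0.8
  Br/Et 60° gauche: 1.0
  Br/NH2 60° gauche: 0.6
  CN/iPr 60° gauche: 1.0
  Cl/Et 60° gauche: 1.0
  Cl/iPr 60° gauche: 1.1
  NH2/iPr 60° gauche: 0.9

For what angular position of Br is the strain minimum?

Br at 0° (eclipsed): Cl–Br eclipsed, CN–iPr eclipsed, NH2–H eclipsed; 2.3 + 2.6 + 1.5 = 6.4 kcal/mol.
Br at 60° (staggered): Cl–Br gauche, CN–Br gauche, CN–iPr gauche, NH2–iPr gauche; 0.8 + 0.6 + 1.0 + 0.9 = 3.3 kcal/mol.
Br at 120° (eclipsed): Cl–H eclipsed, CN–Br eclipsed, NH2–iPr eclipsed; 1.3 + 2.4 + 3.0 = 6.7 kcal/mol.
Br at 180° (staggered): Cl–iPr gauche, CN–Br gauche, NH2–Br gauche, NH2–iPr gauche; 1.1 + 0.6 + 0.6 + 0.9 = 3.2 kcal/mol.
Br at 240° (eclipsed): Cl–iPr eclipsed, CN–H eclipsed, NH2–Br eclipsed; 2.8 + 1.4 + 2.5 = 6.7 kcal/mol.
Br at 300° (staggered): Cl–Br gauche, Cl–iPr gauche, CN–iPr gauche, NH2–Br gauche; 0.8 + 1.1 + 1.0 + 0.6 = 3.5 kcal/mol.
The minimum (3.2 kcal/mol) occurs with Br at 180°.

180°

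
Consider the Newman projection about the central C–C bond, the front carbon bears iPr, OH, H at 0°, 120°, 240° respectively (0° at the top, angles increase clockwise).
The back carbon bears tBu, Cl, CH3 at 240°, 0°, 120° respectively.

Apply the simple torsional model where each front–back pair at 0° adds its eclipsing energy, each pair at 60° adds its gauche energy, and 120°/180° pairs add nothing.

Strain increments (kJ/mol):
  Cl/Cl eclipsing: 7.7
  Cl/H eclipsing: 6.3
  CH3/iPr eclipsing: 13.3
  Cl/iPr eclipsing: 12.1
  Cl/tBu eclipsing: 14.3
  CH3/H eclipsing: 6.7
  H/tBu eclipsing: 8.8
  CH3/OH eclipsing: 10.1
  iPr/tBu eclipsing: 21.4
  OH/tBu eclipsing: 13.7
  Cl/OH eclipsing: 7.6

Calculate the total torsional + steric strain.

This conformer (eclipsed): iPr–Cl eclipsed, OH–CH3 eclipsed, H–tBu eclipsed; 12.1 + 10.1 + 8.8 = 31.0 kJ/mol.

31.0 kJ/mol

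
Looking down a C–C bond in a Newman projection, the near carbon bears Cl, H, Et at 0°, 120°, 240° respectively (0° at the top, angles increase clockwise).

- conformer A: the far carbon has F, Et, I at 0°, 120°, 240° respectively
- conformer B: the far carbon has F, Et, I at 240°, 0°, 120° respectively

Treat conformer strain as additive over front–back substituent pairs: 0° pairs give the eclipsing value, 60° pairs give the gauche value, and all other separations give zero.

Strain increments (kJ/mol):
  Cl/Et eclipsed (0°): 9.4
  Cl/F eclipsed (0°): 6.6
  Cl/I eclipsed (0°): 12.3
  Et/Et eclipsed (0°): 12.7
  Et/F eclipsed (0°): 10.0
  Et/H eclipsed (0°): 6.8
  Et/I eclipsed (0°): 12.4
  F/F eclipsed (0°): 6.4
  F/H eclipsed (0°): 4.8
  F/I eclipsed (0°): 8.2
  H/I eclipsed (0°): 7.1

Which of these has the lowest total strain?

A

A is eclipsed. Cl at 0° is eclipsed with F at 0° (6.6); H at 120° is eclipsed with Et at 120° (6.8); Et at 240° is eclipsed with I at 240° (12.4). Total 25.8 kJ/mol.
B is eclipsed. Cl at 0° is eclipsed with Et at 0° (9.4); H at 120° is eclipsed with I at 120° (7.1); Et at 240° is eclipsed with F at 240° (10.0). Total 26.5 kJ/mol.
A has the lowest total (25.8 kJ/mol).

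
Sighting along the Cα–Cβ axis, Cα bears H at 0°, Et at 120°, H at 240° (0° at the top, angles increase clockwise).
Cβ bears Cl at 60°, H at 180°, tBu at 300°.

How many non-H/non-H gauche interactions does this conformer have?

Non-H gauche pairs: Et(120°)/Cl(60°) — 1 interaction.

1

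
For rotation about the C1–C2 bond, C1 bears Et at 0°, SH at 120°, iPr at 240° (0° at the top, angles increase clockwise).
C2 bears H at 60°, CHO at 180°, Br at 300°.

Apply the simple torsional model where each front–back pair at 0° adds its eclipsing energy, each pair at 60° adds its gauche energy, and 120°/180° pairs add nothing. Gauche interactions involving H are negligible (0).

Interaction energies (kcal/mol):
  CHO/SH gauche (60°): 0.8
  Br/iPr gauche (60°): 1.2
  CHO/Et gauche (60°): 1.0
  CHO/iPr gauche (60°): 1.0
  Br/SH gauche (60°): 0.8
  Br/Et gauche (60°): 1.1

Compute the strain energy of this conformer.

4.1 kcal/mol

This conformer is staggered. Et at 0° is gauche with Br at 300° (1.1); SH at 120° is gauche with CHO at 180° (0.8); iPr at 240° is gauche with CHO at 180° (1.0); iPr at 240° is gauche with Br at 300° (1.2). Total 4.1 kcal/mol.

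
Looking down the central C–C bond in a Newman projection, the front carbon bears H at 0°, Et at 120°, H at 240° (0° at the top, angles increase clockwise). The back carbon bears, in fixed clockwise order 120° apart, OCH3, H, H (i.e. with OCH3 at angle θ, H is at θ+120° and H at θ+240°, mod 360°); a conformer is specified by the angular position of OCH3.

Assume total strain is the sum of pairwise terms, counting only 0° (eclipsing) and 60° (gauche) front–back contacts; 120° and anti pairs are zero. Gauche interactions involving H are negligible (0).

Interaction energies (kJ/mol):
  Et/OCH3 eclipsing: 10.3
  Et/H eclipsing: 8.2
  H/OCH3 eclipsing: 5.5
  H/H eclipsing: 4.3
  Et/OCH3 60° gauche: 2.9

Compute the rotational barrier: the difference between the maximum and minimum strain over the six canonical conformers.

OCH3 at 0° (eclipsed): H(0°)/OCH3(0°) eclipsed 5.5; Et(120°)/H(120°) eclipsed 8.2; H(240°)/H(240°) eclipsed 4.3 → 18.0 kJ/mol.
OCH3 at 60° (staggered): Et(120°)/OCH3(60°) gauche 2.9 → 2.9 kJ/mol.
OCH3 at 120° (eclipsed): H(0°)/H(0°) eclipsed 4.3; Et(120°)/OCH3(120°) eclipsed 10.3; H(240°)/H(240°) eclipsed 4.3 → 18.9 kJ/mol.
OCH3 at 180° (staggered): Et(120°)/OCH3(180°) gauche 2.9 → 2.9 kJ/mol.
OCH3 at 240° (eclipsed): H(0°)/H(0°) eclipsed 4.3; Et(120°)/H(120°) eclipsed 8.2; H(240°)/OCH3(240°) eclipsed 5.5 → 18.0 kJ/mol.
OCH3 at 300° (staggered): no non-H gauche contacts → 0.0 kJ/mol.
Max at 120° (18.9 kJ/mol), min at 300° (0.0 kJ/mol); barrier = 18.9 kJ/mol.

18.9 kJ/mol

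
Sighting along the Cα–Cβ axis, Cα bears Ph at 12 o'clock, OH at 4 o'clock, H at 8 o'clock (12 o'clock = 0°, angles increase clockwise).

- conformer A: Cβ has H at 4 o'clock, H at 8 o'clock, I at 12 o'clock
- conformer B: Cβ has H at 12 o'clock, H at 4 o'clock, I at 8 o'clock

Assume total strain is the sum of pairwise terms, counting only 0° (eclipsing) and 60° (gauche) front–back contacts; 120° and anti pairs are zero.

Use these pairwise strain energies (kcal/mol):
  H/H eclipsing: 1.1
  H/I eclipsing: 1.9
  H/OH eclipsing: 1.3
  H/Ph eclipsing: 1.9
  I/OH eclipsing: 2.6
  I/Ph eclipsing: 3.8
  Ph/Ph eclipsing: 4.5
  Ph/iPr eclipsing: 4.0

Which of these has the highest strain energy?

A

A (eclipsed): Ph(0°)/I(0°) eclipsed 3.8; OH(120°)/H(120°) eclipsed 1.3; H(240°)/H(240°) eclipsed 1.1 → 6.2 kcal/mol.
B (eclipsed): Ph(0°)/H(0°) eclipsed 1.9; OH(120°)/H(120°) eclipsed 1.3; H(240°)/I(240°) eclipsed 1.9 → 5.1 kcal/mol.
A has the highest total (6.2 kcal/mol).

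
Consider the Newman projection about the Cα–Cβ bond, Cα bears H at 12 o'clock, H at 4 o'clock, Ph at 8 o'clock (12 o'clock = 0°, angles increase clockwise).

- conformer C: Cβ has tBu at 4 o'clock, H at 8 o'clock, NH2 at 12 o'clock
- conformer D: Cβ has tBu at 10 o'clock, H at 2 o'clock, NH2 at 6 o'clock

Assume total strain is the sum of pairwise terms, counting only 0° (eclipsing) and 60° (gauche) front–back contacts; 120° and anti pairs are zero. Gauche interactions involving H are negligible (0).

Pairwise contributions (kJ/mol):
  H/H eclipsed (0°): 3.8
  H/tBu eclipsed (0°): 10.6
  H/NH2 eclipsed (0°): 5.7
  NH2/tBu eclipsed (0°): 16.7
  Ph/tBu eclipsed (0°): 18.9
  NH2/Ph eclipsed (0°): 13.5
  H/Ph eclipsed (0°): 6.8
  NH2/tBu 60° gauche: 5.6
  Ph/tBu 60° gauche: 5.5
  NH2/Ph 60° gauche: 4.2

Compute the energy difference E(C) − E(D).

+13.4 kJ/mol

C is eclipsed. H at 0° is eclipsed with NH2 at 0° (5.7); H at 120° is eclipsed with tBu at 120° (10.6); Ph at 240° is eclipsed with H at 240° (6.8). Total 23.1 kJ/mol.
D is staggered. Ph at 240° is gauche with tBu at 300° (5.5); Ph at 240° is gauche with NH2 at 180° (4.2). Total 9.7 kJ/mol.
E(C) − E(D) = 23.1 − 9.7 = +13.4 kJ/mol.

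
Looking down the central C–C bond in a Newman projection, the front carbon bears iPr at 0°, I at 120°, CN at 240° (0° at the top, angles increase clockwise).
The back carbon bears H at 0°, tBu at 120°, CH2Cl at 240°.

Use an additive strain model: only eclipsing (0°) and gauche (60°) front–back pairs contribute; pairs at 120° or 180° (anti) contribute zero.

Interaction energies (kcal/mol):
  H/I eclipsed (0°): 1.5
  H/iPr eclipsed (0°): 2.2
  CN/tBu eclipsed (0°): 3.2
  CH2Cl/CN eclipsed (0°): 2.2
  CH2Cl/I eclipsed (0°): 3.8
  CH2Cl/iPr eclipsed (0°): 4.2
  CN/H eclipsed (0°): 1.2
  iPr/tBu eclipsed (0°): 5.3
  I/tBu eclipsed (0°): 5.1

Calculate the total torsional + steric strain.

9.5 kcal/mol

This conformer (eclipsed): iPr–H eclipsed, I–tBu eclipsed, CN–CH2Cl eclipsed; 2.2 + 5.1 + 2.2 = 9.5 kcal/mol.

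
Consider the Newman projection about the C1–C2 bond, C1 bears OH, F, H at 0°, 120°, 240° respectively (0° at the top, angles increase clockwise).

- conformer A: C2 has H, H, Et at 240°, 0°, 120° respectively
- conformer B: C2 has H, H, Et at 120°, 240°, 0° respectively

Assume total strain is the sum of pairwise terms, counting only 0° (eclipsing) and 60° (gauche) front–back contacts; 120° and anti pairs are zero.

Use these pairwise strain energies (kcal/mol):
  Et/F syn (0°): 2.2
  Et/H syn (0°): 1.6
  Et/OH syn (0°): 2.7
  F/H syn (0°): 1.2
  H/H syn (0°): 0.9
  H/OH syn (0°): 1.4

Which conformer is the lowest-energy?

A

A (eclipsed): OH(0°)/H(0°) eclipsed 1.4; F(120°)/Et(120°) eclipsed 2.2; H(240°)/H(240°) eclipsed 0.9 → 4.5 kcal/mol.
B (eclipsed): OH(0°)/Et(0°) eclipsed 2.7; F(120°)/H(120°) eclipsed 1.2; H(240°)/H(240°) eclipsed 0.9 → 4.8 kcal/mol.
A has the lowest total (4.5 kcal/mol).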